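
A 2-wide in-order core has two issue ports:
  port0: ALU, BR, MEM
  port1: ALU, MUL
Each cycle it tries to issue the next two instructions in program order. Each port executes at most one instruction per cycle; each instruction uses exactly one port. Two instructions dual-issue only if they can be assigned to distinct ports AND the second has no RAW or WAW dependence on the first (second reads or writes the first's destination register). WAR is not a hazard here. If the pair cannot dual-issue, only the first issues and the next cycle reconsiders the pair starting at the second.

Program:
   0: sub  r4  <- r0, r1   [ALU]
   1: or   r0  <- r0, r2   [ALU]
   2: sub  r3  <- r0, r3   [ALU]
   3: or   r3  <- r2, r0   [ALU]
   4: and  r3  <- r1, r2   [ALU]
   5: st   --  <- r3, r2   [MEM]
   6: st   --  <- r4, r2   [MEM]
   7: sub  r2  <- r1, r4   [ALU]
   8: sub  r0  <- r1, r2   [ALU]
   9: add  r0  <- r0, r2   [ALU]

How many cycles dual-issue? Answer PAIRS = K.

t=0 i0/i1:sub;or ; pair
t=1 i2:sub ; WAW r3
t=2 i3:or ; WAW r3
t=3 i4:and ; RAW r3
t=4 i5:st ; no-port MEM/MEM
t=5 i6/i7:st;sub ; pair
t=6 i8:sub ; RAW+WAW r0
t=7 i9:add ; tail

PAIRS = 2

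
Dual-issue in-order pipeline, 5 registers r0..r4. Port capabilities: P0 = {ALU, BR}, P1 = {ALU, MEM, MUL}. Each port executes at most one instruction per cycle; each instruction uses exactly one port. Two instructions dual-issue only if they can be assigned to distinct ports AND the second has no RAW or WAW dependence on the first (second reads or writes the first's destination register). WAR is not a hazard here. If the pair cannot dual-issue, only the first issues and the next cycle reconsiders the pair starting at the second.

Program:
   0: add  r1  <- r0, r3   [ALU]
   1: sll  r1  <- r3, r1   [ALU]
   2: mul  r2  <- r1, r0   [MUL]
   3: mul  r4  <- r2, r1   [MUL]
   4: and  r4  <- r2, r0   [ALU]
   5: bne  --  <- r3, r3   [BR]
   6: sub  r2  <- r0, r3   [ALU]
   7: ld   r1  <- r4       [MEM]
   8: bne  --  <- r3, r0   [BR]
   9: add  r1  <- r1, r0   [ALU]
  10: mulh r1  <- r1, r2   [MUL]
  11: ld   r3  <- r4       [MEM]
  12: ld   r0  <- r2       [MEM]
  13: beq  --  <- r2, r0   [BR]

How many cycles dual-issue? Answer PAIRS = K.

t=0 i0:add.ALU ; RAW+WAW r1
t=1 i1:sll.ALU ; RAW r1
t=2 i2:mul.MUL ; no-port MUL/MUL
t=3 i3:mul.MUL ; WAW r4
t=4 i4,i5:and.ALU bne.BR ; 2-wide
t=5 i6,i7:sub.ALU ld.MEM ; 2-wide
t=6 i8,i9:bne.BR add.ALU ; 2-wide
t=7 i10:mulh.MUL ; no-port MUL/MEM
t=8 i11:ld.MEM ; no-port MEM/MEM
t=9 i12:ld.MEM ; RAW r0
t=10 i13:beq.BR ; tail

PAIRS = 3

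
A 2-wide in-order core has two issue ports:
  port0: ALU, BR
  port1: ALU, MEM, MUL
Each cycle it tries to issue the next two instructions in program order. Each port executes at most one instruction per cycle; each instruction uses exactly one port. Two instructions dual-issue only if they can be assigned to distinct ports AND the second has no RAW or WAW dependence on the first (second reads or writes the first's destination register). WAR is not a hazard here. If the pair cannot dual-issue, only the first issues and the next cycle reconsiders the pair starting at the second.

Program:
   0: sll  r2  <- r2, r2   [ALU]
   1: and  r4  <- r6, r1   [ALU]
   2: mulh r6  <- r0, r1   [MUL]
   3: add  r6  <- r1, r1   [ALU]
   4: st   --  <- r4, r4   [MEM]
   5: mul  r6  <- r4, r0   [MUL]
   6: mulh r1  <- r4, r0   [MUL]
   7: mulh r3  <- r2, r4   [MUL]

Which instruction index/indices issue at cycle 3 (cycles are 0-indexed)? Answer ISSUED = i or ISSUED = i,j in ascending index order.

[0] i0/i1  sll+and  -- pair
[1] i2  mulh  -- WAW r6
[2] i3/i4  add+st  -- pair
[3] i5  mul  -- no-port MUL/MUL
[4] i6  mulh  -- no-port MUL/MUL
[5] i7  mulh  -- tail

ISSUED = 5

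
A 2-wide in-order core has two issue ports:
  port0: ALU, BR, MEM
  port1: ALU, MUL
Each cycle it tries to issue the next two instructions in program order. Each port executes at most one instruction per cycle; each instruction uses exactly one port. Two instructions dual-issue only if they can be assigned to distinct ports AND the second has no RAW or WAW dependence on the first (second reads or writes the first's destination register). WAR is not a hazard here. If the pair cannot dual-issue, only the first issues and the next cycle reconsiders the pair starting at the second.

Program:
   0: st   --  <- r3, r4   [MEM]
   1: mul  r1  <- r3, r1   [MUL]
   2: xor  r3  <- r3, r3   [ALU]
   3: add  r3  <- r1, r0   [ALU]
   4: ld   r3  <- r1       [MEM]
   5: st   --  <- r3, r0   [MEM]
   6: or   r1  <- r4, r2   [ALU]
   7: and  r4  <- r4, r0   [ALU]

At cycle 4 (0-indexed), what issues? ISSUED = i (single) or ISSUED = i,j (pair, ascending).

ISSUED = 5,6

[0] i0/i1  st.MEM;mul.MUL  -- dual
[1] i2  xor.ALU  -- WAW r3
[2] i3  add.ALU  -- WAW r3
[3] i4  ld.MEM  -- no-port MEM/MEM
[4] i5/i6  st.MEM;or.ALU  -- dual
[5] i7  and.ALU  -- tail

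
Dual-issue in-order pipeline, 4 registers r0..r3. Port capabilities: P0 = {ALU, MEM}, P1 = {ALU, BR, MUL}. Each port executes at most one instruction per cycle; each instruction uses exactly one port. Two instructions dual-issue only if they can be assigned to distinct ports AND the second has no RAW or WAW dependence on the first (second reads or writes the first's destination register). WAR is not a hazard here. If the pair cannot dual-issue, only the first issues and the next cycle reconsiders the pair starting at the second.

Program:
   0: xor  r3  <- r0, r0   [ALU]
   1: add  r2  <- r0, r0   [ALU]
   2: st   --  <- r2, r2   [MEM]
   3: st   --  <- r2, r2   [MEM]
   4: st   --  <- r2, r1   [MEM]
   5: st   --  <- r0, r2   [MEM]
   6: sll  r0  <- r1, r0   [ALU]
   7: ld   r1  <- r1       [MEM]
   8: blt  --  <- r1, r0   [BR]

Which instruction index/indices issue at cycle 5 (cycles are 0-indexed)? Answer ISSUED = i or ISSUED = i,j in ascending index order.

ISSUED = 7

#0 head=0: xor/add i0/i1 2-wide
#1 head=2: st i2 no-port MEM/MEM
#2 head=3: st i3 no-port MEM/MEM
#3 head=4: st i4 no-port MEM/MEM
#4 head=5: st/sll i5/i6 2-wide
#5 head=7: ld i7 RAW r1
#6 head=8: blt i8 tail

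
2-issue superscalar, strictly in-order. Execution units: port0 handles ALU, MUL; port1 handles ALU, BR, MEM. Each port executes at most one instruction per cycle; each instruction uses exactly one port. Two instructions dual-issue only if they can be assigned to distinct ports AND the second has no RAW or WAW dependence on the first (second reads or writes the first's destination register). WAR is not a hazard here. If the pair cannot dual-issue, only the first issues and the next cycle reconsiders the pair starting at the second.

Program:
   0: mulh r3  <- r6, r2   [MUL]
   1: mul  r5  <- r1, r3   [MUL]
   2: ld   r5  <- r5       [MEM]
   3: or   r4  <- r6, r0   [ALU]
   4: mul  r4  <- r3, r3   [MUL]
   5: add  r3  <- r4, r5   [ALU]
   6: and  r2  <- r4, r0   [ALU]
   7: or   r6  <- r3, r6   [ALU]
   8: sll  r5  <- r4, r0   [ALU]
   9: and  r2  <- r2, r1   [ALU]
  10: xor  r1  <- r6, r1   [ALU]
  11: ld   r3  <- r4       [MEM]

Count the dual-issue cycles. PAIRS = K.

0. mulh.MUL @i0  | no-port MUL/MUL
1. mul.MUL @i1  | RAW+WAW r5
2. ld.MEM+or.ALU @i2+i3  | 2-wide
3. mul.MUL @i4  | RAW r4
4. add.ALU+and.ALU @i5+i6  | 2-wide
5. or.ALU+sll.ALU @i7+i8  | 2-wide
6. and.ALU+xor.ALU @i9+i10  | 2-wide
7. ld.MEM @i11  | tail

PAIRS = 4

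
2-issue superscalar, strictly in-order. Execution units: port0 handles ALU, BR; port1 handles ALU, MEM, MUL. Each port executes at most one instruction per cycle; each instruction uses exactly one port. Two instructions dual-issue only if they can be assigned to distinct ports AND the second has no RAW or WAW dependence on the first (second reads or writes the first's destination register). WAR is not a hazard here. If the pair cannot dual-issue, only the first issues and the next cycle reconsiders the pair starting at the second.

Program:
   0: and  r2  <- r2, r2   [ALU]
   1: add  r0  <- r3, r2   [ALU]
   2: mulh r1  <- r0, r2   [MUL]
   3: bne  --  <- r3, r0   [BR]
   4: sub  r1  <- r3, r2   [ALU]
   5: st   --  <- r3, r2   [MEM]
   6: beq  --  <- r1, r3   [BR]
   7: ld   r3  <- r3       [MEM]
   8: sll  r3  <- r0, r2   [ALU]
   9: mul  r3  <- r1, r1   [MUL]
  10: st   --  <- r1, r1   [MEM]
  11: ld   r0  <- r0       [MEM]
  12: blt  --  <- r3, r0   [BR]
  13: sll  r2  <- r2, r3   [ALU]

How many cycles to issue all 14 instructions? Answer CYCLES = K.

CYCLES = 10

c0: i0 and  RAW r2
c1: i1 add  RAW r0
c2: i2+i3 mulh+bne  pair
c3: i4+i5 sub+st  pair
c4: i6+i7 beq+ld  pair
c5: i8 sll  WAW r3
c6: i9 mul  no-port MUL/MEM
c7: i10 st  no-port MEM/MEM
c8: i11 ld  RAW r0
c9: i12+i13 blt+sll  pair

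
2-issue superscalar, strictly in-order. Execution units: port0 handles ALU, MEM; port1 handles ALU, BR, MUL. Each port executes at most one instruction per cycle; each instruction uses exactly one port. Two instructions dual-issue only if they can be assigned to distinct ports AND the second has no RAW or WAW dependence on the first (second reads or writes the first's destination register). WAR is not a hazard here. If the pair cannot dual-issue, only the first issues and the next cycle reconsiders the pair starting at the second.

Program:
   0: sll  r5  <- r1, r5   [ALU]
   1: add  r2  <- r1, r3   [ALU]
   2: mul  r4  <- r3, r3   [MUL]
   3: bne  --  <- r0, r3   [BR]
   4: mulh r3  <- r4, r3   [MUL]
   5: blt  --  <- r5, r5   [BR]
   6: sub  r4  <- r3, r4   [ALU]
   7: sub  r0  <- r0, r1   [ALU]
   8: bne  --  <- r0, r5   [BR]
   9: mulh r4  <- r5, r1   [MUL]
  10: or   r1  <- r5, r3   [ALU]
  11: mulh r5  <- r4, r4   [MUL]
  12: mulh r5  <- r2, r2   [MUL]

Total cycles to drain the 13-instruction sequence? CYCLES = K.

CYCLES = 10

  cy0 -> i0/i1 (sll;add) 2-wide
  cy1 -> i2 (mul) no-port MUL/BR
  cy2 -> i3 (bne) no-port BR/MUL
  cy3 -> i4 (mulh) no-port MUL/BR
  cy4 -> i5/i6 (blt;sub) 2-wide
  cy5 -> i7 (sub) RAW r0
  cy6 -> i8 (bne) no-port BR/MUL
  cy7 -> i9/i10 (mulh;or) 2-wide
  cy8 -> i11 (mulh) no-port MUL/MUL
  cy9 -> i12 (mulh) tail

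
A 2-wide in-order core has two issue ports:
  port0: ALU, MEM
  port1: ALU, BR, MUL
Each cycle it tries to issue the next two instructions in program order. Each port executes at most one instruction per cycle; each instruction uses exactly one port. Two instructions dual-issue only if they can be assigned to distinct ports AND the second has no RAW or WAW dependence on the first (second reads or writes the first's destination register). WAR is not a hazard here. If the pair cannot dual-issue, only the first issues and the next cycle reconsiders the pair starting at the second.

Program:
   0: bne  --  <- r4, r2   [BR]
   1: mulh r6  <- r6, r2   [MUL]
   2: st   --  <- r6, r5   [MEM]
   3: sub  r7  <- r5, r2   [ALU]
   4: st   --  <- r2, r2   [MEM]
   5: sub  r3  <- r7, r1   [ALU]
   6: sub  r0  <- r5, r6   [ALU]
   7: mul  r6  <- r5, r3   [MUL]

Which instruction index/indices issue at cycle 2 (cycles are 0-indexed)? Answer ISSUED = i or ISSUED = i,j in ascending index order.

ISSUED = 2,3

#0 head=0: bne.BR i0 no-port BR/MUL
#1 head=1: mulh.MUL i1 RAW r6
#2 head=2: st.MEM sub.ALU i2/i3 2-wide
#3 head=4: st.MEM sub.ALU i4/i5 2-wide
#4 head=6: sub.ALU mul.MUL i6/i7 2-wide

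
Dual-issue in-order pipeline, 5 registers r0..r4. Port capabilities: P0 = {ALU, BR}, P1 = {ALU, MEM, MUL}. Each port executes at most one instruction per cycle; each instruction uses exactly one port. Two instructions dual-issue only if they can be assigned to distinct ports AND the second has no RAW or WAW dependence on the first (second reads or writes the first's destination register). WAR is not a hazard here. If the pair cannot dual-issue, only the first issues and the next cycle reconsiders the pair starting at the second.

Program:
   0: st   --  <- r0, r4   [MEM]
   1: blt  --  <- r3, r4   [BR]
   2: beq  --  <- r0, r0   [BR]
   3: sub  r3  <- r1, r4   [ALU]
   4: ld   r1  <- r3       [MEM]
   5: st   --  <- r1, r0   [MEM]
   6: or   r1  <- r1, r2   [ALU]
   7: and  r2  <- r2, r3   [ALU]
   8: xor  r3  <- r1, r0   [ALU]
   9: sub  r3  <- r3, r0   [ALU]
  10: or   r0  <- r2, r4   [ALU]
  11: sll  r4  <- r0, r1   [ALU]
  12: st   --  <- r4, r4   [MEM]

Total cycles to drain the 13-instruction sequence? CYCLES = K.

#0 head=0: st blt i0&i1 2-wide
#1 head=2: beq sub i2&i3 2-wide
#2 head=4: ld i4 no-port MEM/MEM
#3 head=5: st or i5&i6 2-wide
#4 head=7: and xor i7&i8 2-wide
#5 head=9: sub or i9&i10 2-wide
#6 head=11: sll i11 RAW r4
#7 head=12: st i12 tail

CYCLES = 8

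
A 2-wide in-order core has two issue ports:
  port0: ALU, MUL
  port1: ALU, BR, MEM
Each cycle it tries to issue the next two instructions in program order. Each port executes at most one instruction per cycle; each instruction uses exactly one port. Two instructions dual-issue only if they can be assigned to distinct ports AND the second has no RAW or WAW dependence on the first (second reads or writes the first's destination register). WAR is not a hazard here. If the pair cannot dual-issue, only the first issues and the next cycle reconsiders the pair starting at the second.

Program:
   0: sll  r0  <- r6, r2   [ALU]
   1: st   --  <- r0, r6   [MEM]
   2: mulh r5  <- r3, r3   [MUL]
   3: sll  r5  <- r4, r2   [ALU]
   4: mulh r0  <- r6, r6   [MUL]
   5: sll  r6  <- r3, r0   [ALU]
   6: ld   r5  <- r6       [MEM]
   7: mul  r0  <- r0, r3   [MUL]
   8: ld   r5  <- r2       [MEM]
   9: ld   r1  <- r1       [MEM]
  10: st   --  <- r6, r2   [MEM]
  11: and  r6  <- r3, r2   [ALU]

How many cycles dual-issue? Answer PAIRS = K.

PAIRS = 4

t=0 i0:sll.ALU ; RAW r0
t=1 i1+i2:st.MEM/mulh.MUL ; 2-wide
t=2 i3+i4:sll.ALU/mulh.MUL ; 2-wide
t=3 i5:sll.ALU ; RAW r6
t=4 i6+i7:ld.MEM/mul.MUL ; 2-wide
t=5 i8:ld.MEM ; no-port MEM/MEM
t=6 i9:ld.MEM ; no-port MEM/MEM
t=7 i10+i11:st.MEM/and.ALU ; 2-wide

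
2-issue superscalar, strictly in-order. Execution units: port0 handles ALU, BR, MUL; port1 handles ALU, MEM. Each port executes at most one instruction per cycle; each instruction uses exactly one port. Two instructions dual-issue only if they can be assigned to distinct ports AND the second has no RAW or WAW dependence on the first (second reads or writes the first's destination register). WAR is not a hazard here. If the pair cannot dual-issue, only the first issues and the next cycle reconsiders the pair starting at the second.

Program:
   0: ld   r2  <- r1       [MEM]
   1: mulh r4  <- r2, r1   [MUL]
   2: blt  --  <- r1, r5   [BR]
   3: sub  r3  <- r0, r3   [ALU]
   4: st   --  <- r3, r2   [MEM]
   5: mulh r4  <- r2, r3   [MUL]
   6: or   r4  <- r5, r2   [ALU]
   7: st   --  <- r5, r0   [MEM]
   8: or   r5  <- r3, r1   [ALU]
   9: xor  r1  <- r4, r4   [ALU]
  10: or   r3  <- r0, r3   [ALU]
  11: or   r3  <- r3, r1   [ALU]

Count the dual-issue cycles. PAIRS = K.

  cy0 -> i0 (ld) RAW r2
  cy1 -> i1 (mulh) no-port MUL/BR
  cy2 -> i2&i3 (blt;sub) dual
  cy3 -> i4&i5 (st;mulh) dual
  cy4 -> i6&i7 (or;st) dual
  cy5 -> i8&i9 (or;xor) dual
  cy6 -> i10 (or) RAW+WAW r3
  cy7 -> i11 (or) tail

PAIRS = 4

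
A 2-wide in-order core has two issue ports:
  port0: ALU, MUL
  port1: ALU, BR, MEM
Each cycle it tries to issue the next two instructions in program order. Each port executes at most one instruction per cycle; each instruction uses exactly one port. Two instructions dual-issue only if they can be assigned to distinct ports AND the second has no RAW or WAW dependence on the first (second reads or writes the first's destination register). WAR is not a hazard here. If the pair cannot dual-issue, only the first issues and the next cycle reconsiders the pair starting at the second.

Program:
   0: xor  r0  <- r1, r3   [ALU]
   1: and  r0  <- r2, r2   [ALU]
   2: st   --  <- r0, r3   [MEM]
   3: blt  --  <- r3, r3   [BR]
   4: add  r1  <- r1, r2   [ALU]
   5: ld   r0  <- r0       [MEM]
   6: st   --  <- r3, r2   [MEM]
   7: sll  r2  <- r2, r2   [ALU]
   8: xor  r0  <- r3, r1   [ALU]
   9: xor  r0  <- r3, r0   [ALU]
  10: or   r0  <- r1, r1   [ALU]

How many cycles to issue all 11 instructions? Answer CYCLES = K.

  cy0 -> i0 (xor.ALU) WAW r0
  cy1 -> i1 (and.ALU) RAW r0
  cy2 -> i2 (st.MEM) no-port MEM/BR
  cy3 -> i3,i4 (blt.BR/add.ALU) 2-wide
  cy4 -> i5 (ld.MEM) no-port MEM/MEM
  cy5 -> i6,i7 (st.MEM/sll.ALU) 2-wide
  cy6 -> i8 (xor.ALU) RAW+WAW r0
  cy7 -> i9 (xor.ALU) WAW r0
  cy8 -> i10 (or.ALU) tail

CYCLES = 9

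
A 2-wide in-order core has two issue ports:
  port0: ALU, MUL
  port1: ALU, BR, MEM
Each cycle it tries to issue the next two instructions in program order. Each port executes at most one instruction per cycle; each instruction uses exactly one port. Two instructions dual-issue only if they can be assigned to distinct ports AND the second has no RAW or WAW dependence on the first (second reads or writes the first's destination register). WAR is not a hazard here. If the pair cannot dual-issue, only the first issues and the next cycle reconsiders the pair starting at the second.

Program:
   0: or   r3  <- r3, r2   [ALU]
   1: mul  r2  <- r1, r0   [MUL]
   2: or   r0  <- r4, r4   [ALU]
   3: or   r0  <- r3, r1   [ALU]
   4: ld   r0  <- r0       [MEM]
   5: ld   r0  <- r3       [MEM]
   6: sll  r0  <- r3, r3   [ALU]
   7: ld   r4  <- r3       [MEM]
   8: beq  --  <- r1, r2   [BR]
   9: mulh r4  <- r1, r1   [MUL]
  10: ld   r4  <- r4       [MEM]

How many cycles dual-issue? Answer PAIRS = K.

PAIRS = 3

#0 head=0: or mul i0/i1 2-wide
#1 head=2: or i2 WAW r0
#2 head=3: or i3 RAW+WAW r0
#3 head=4: ld i4 no-port MEM/MEM
#4 head=5: ld i5 WAW r0
#5 head=6: sll ld i6/i7 2-wide
#6 head=8: beq mulh i8/i9 2-wide
#7 head=10: ld i10 tail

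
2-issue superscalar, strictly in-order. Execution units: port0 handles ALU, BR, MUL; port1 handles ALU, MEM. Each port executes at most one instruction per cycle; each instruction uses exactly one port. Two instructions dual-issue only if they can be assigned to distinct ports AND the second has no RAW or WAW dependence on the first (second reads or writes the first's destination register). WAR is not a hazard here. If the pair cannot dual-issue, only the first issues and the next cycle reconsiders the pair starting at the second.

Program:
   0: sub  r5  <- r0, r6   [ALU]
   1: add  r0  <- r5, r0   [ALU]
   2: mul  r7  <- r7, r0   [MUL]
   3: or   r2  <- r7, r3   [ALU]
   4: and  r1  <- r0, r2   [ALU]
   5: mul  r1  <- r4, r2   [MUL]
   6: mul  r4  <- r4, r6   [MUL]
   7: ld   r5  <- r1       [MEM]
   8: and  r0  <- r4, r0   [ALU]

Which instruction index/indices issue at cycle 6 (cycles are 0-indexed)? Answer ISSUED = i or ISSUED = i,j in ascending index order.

t=0 i0:sub ; RAW r5
t=1 i1:add ; RAW r0
t=2 i2:mul ; RAW r7
t=3 i3:or ; RAW r2
t=4 i4:and ; WAW r1
t=5 i5:mul ; no-port MUL/MUL
t=6 i6&i7:mul ld ; pair
t=7 i8:and ; tail

ISSUED = 6,7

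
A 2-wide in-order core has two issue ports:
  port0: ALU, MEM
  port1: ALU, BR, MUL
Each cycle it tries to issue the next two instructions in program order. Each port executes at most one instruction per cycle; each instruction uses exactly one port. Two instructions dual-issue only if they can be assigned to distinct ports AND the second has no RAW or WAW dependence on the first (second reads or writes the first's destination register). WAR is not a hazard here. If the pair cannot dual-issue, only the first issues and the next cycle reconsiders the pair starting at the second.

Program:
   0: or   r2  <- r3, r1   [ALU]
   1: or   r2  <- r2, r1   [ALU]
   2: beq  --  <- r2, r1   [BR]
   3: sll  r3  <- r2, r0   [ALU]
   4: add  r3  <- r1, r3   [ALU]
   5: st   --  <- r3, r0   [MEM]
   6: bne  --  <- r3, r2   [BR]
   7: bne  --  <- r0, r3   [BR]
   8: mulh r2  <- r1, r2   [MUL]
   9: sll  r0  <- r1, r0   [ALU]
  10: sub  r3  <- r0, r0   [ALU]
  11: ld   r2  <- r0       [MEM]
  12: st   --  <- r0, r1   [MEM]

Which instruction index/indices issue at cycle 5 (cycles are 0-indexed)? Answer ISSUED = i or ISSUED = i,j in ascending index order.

[0] i0  or  -- RAW+WAW r2
[1] i1  or  -- RAW r2
[2] i2&i3  beq+sll  -- 2-wide
[3] i4  add  -- RAW r3
[4] i5&i6  st+bne  -- 2-wide
[5] i7  bne  -- no-port BR/MUL
[6] i8&i9  mulh+sll  -- 2-wide
[7] i10&i11  sub+ld  -- 2-wide
[8] i12  st  -- tail

ISSUED = 7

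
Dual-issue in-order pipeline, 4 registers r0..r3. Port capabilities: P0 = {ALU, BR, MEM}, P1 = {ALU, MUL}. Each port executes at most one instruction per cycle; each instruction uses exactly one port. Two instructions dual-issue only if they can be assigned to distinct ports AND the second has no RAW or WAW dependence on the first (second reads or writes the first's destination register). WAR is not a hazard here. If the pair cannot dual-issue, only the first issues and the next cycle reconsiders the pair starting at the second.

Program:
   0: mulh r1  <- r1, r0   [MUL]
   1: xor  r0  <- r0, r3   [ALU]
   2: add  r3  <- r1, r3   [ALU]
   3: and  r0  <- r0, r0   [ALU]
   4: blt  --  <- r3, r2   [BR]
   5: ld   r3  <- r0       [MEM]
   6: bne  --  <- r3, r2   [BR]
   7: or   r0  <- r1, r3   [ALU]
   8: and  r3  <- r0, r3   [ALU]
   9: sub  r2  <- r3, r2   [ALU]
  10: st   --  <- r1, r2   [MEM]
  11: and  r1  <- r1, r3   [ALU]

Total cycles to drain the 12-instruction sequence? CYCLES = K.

c0: i0/i1 mulh+xor  2-wide
c1: i2/i3 add+and  2-wide
c2: i4 blt  no-port BR/MEM
c3: i5 ld  no-port MEM/BR
c4: i6/i7 bne+or  2-wide
c5: i8 and  RAW r3
c6: i9 sub  RAW r2
c7: i10/i11 st+and  2-wide

CYCLES = 8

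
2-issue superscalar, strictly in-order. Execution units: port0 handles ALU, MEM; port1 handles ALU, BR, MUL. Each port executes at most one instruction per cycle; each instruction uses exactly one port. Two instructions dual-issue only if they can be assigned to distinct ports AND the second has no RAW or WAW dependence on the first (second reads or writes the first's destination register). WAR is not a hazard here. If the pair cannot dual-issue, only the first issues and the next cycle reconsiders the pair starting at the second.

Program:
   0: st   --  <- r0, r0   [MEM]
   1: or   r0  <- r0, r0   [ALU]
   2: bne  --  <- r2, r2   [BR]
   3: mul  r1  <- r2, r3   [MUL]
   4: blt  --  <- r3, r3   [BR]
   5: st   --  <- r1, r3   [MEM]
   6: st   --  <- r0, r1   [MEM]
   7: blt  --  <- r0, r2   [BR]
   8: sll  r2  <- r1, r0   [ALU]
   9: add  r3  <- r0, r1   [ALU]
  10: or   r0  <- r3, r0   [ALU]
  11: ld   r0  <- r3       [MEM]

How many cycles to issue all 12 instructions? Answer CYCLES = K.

#0 head=0: st/or i0+i1 2-wide
#1 head=2: bne i2 no-port BR/MUL
#2 head=3: mul i3 no-port MUL/BR
#3 head=4: blt/st i4+i5 2-wide
#4 head=6: st/blt i6+i7 2-wide
#5 head=8: sll/add i8+i9 2-wide
#6 head=10: or i10 WAW r0
#7 head=11: ld i11 tail

CYCLES = 8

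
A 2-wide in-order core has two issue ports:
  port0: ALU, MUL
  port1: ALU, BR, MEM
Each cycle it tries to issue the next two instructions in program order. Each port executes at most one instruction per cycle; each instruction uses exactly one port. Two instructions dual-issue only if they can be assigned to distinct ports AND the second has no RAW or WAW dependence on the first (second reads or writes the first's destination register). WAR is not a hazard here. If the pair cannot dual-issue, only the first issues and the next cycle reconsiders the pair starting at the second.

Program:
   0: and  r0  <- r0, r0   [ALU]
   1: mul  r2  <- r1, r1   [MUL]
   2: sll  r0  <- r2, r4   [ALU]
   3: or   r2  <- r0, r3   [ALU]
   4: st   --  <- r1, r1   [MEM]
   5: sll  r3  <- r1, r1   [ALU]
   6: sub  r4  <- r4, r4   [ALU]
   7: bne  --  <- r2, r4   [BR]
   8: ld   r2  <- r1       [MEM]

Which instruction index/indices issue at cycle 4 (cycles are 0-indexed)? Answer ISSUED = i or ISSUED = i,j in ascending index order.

ISSUED = 7

0. and/mul @i0/i1  | 2-wide
1. sll @i2  | RAW r0
2. or/st @i3/i4  | 2-wide
3. sll/sub @i5/i6  | 2-wide
4. bne @i7  | no-port BR/MEM
5. ld @i8  | tail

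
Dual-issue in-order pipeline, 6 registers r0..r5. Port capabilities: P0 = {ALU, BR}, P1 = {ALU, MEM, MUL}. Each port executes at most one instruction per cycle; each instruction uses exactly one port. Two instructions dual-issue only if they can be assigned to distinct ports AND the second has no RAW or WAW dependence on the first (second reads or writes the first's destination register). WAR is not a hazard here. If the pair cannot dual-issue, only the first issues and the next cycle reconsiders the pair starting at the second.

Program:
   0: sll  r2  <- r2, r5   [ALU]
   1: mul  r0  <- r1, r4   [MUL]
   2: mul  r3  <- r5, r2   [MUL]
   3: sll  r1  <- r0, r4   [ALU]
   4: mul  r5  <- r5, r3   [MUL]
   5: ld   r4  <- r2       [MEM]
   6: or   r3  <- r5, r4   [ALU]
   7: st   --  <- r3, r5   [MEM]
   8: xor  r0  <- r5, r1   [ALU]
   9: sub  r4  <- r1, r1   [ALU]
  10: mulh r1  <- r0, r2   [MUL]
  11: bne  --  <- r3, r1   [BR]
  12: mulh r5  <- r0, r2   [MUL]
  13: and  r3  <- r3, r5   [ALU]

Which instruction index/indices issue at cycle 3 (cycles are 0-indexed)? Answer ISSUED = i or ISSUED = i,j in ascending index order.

c0: i0&i1 sll.ALU mul.MUL  dual
c1: i2&i3 mul.MUL sll.ALU  dual
c2: i4 mul.MUL  no-port MUL/MEM
c3: i5 ld.MEM  RAW r4
c4: i6 or.ALU  RAW r3
c5: i7&i8 st.MEM xor.ALU  dual
c6: i9&i10 sub.ALU mulh.MUL  dual
c7: i11&i12 bne.BR mulh.MUL  dual
c8: i13 and.ALU  tail

ISSUED = 5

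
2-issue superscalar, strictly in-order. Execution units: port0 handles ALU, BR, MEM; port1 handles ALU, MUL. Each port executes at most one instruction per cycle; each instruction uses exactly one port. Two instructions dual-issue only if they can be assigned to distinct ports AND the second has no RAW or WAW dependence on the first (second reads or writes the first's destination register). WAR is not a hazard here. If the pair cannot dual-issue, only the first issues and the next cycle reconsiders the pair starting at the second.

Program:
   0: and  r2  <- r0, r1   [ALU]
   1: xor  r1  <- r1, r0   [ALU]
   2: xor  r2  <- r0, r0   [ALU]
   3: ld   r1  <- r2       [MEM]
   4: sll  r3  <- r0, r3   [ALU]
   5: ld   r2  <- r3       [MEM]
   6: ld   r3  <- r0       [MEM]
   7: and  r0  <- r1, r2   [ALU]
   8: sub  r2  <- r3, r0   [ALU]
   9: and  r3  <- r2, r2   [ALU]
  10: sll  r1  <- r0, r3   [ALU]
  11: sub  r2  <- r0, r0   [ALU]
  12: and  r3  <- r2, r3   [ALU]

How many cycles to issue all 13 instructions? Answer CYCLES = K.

CYCLES = 9

[0] i0&i1  and.ALU+xor.ALU  -- 2-wide
[1] i2  xor.ALU  -- RAW r2
[2] i3&i4  ld.MEM+sll.ALU  -- 2-wide
[3] i5  ld.MEM  -- no-port MEM/MEM
[4] i6&i7  ld.MEM+and.ALU  -- 2-wide
[5] i8  sub.ALU  -- RAW r2
[6] i9  and.ALU  -- RAW r3
[7] i10&i11  sll.ALU+sub.ALU  -- 2-wide
[8] i12  and.ALU  -- tail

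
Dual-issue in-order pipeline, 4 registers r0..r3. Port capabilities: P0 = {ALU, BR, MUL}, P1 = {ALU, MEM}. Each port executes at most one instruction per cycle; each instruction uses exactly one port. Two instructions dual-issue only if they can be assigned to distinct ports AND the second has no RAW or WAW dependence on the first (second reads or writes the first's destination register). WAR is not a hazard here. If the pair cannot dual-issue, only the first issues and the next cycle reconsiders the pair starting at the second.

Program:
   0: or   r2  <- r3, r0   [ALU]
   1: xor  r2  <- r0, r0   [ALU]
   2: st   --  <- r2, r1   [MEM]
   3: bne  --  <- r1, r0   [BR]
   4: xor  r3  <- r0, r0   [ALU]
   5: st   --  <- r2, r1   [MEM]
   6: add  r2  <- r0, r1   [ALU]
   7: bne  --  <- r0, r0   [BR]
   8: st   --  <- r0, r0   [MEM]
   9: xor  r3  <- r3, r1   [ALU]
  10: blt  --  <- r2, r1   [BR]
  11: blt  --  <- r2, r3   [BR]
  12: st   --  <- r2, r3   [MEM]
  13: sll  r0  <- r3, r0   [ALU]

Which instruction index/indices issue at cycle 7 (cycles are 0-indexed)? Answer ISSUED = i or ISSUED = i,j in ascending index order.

ISSUED = 11,12

t=0 i0:or ; WAW r2
t=1 i1:xor ; RAW r2
t=2 i2+i3:st+bne ; pair
t=3 i4+i5:xor+st ; pair
t=4 i6+i7:add+bne ; pair
t=5 i8+i9:st+xor ; pair
t=6 i10:blt ; no-port BR/BR
t=7 i11+i12:blt+st ; pair
t=8 i13:sll ; tail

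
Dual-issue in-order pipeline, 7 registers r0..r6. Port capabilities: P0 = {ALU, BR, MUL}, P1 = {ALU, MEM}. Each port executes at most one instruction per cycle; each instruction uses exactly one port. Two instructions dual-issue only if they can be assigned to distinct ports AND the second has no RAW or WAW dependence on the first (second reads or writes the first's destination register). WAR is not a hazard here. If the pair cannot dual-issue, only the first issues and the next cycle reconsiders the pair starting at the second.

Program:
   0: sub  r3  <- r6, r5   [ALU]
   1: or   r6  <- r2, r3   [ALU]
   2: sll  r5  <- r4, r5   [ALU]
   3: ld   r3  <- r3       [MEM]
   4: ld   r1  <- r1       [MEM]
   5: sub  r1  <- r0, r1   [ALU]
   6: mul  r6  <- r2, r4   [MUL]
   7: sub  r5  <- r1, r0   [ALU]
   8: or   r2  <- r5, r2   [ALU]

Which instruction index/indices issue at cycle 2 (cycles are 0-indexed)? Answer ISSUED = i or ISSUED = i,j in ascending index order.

ISSUED = 3

0. sub @i0  | RAW r3
1. or sll @i1,i2  | dual
2. ld @i3  | no-port MEM/MEM
3. ld @i4  | RAW+WAW r1
4. sub mul @i5,i6  | dual
5. sub @i7  | RAW r5
6. or @i8  | tail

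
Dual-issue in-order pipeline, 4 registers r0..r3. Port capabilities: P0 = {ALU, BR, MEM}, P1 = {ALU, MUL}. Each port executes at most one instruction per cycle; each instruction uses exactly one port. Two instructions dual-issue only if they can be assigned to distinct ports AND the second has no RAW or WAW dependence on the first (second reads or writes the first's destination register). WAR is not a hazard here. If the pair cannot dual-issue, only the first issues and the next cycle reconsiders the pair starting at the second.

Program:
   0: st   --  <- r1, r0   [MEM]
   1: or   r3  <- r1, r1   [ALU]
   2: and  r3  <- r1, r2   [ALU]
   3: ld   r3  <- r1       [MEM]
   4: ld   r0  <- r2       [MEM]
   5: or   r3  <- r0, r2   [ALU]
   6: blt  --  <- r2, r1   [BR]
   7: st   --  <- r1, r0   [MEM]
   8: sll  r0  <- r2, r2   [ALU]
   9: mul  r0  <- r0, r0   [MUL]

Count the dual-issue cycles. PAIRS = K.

0. st.MEM+or.ALU @i0+i1  | pair
1. and.ALU @i2  | WAW r3
2. ld.MEM @i3  | no-port MEM/MEM
3. ld.MEM @i4  | RAW r0
4. or.ALU+blt.BR @i5+i6  | pair
5. st.MEM+sll.ALU @i7+i8  | pair
6. mul.MUL @i9  | tail

PAIRS = 3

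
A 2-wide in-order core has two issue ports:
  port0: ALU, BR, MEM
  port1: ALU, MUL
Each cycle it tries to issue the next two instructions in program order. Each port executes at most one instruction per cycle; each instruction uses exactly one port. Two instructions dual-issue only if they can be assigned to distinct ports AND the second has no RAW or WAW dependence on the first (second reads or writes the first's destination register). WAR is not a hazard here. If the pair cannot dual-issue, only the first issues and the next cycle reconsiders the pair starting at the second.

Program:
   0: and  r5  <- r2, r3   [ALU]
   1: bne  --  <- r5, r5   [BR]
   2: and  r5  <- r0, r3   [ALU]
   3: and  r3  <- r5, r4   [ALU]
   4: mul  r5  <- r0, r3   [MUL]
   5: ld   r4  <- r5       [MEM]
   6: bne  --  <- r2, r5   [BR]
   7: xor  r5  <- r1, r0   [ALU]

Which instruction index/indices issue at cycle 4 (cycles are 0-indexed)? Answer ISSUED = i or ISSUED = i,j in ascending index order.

[0] i0  and.ALU  -- RAW r5
[1] i1/i2  bne.BR;and.ALU  -- dual
[2] i3  and.ALU  -- RAW r3
[3] i4  mul.MUL  -- RAW r5
[4] i5  ld.MEM  -- no-port MEM/BR
[5] i6/i7  bne.BR;xor.ALU  -- dual

ISSUED = 5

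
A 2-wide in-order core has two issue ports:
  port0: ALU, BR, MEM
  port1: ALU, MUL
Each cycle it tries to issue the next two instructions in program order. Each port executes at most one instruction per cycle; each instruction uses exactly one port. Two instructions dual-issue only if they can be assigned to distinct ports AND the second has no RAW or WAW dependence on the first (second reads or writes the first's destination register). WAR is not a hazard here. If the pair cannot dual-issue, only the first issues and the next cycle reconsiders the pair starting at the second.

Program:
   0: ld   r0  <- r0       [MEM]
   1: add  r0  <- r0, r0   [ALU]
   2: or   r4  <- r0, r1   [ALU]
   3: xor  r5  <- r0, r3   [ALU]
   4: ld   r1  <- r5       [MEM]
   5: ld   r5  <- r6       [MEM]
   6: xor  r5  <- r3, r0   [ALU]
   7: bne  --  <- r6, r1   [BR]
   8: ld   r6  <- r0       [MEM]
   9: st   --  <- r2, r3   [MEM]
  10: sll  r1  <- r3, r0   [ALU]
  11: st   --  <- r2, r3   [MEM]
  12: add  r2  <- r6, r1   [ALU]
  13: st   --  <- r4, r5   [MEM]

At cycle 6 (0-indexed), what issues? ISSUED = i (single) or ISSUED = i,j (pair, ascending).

ISSUED = 8

t=0 i0:ld ; RAW+WAW r0
t=1 i1:add ; RAW r0
t=2 i2+i3:or;xor ; 2-wide
t=3 i4:ld ; no-port MEM/MEM
t=4 i5:ld ; WAW r5
t=5 i6+i7:xor;bne ; 2-wide
t=6 i8:ld ; no-port MEM/MEM
t=7 i9+i10:st;sll ; 2-wide
t=8 i11+i12:st;add ; 2-wide
t=9 i13:st ; tail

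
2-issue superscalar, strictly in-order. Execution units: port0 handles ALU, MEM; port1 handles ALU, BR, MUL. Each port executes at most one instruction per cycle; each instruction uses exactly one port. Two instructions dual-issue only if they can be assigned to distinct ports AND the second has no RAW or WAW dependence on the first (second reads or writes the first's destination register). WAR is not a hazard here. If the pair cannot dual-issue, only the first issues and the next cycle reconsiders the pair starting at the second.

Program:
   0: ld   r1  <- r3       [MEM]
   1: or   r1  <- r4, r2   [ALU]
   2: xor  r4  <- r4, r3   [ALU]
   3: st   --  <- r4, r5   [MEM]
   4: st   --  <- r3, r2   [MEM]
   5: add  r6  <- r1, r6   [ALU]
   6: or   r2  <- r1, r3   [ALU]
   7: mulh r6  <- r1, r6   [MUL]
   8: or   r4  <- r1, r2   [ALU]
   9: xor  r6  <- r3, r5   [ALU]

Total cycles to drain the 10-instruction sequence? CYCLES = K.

t=0 i0:ld ; WAW r1
t=1 i1,i2:or xor ; 2-wide
t=2 i3:st ; no-port MEM/MEM
t=3 i4,i5:st add ; 2-wide
t=4 i6,i7:or mulh ; 2-wide
t=5 i8,i9:or xor ; 2-wide

CYCLES = 6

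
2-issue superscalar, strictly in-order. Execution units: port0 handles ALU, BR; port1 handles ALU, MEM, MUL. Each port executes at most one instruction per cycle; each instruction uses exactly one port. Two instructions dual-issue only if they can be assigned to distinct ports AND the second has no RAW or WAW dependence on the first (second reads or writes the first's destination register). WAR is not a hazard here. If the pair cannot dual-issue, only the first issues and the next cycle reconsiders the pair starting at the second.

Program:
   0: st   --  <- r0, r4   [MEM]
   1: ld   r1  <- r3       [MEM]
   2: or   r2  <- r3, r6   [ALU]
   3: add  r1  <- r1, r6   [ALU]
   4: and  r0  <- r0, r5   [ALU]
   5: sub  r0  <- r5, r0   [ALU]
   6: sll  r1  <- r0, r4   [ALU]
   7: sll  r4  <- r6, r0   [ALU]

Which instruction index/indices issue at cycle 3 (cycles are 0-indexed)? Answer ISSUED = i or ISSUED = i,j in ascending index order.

ISSUED = 5

#0 head=0: st i0 no-port MEM/MEM
#1 head=1: ld/or i1+i2 dual
#2 head=3: add/and i3+i4 dual
#3 head=5: sub i5 RAW r0
#4 head=6: sll/sll i6+i7 dual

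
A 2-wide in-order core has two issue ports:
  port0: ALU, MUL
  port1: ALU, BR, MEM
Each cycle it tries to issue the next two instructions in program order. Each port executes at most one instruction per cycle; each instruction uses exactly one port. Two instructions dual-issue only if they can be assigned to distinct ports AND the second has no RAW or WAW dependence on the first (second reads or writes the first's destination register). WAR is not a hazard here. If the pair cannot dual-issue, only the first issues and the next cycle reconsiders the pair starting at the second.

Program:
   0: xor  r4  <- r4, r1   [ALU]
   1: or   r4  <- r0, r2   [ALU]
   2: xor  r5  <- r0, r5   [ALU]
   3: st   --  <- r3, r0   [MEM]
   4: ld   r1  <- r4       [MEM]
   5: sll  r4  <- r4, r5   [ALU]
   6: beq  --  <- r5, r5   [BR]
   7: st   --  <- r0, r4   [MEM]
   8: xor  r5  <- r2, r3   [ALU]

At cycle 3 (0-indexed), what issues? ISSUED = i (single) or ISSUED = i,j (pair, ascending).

t=0 i0:xor.ALU ; WAW r4
t=1 i1&i2:or.ALU/xor.ALU ; pair
t=2 i3:st.MEM ; no-port MEM/MEM
t=3 i4&i5:ld.MEM/sll.ALU ; pair
t=4 i6:beq.BR ; no-port BR/MEM
t=5 i7&i8:st.MEM/xor.ALU ; pair

ISSUED = 4,5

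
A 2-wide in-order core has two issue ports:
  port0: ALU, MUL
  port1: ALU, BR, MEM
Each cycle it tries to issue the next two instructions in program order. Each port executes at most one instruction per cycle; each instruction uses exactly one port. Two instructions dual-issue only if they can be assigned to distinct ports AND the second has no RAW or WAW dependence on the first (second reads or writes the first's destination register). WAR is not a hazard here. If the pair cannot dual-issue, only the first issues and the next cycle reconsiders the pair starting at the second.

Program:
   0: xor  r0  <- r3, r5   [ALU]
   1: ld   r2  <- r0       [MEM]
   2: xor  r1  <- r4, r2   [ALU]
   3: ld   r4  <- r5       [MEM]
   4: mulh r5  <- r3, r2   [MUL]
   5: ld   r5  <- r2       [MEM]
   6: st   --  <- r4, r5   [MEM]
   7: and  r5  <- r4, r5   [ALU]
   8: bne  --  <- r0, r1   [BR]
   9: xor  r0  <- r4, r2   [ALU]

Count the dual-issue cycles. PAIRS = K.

PAIRS = 3

  cy0 -> i0 (xor) RAW r0
  cy1 -> i1 (ld) RAW r2
  cy2 -> i2&i3 (xor;ld) pair
  cy3 -> i4 (mulh) WAW r5
  cy4 -> i5 (ld) no-port MEM/MEM
  cy5 -> i6&i7 (st;and) pair
  cy6 -> i8&i9 (bne;xor) pair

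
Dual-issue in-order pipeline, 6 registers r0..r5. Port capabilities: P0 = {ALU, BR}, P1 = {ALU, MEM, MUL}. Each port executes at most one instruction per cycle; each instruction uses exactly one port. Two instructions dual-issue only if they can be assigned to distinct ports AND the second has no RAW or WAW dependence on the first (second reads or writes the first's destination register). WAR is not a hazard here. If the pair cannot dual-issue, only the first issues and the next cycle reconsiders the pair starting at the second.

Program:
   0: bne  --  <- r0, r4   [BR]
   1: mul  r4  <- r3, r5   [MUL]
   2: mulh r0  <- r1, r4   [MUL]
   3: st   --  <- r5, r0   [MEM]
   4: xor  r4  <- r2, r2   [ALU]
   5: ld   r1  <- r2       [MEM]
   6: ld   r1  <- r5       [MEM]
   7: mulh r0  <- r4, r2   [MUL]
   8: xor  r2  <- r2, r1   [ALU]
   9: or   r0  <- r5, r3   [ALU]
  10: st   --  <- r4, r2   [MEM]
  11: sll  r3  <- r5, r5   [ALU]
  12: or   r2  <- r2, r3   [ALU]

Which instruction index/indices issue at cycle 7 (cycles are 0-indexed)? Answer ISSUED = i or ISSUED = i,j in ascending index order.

ISSUED = 11

0. bne.BR mul.MUL @i0&i1  | pair
1. mulh.MUL @i2  | no-port MUL/MEM
2. st.MEM xor.ALU @i3&i4  | pair
3. ld.MEM @i5  | no-port MEM/MEM
4. ld.MEM @i6  | no-port MEM/MUL
5. mulh.MUL xor.ALU @i7&i8  | pair
6. or.ALU st.MEM @i9&i10  | pair
7. sll.ALU @i11  | RAW r3
8. or.ALU @i12  | tail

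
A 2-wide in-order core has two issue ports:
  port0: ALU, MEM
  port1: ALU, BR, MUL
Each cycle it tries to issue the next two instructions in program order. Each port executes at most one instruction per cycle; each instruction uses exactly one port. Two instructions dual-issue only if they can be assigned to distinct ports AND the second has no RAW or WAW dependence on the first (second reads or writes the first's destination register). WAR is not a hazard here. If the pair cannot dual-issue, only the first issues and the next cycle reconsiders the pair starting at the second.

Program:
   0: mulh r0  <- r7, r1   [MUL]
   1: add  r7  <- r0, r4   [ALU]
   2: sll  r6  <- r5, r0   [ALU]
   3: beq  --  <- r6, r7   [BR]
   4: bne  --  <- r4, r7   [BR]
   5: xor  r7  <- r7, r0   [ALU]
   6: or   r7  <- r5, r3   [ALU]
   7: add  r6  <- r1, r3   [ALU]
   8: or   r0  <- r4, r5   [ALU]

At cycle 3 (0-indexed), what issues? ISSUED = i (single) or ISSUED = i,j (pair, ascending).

t=0 i0:mulh.MUL ; RAW r0
t=1 i1&i2:add.ALU+sll.ALU ; dual
t=2 i3:beq.BR ; no-port BR/BR
t=3 i4&i5:bne.BR+xor.ALU ; dual
t=4 i6&i7:or.ALU+add.ALU ; dual
t=5 i8:or.ALU ; tail

ISSUED = 4,5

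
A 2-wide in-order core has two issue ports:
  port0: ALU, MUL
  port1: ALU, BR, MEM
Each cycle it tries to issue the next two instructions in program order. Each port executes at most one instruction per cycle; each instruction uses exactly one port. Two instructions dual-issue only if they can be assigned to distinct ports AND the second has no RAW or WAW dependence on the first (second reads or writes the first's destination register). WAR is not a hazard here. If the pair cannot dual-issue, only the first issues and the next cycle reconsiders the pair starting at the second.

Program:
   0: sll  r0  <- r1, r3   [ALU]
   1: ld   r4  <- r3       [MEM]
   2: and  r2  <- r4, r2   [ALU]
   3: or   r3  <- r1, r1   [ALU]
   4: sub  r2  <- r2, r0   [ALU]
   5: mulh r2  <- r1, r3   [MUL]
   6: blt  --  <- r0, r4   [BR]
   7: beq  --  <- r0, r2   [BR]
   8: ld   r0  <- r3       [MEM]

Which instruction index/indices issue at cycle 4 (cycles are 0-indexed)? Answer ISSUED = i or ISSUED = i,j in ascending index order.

t=0 i0+i1:sll;ld ; dual
t=1 i2+i3:and;or ; dual
t=2 i4:sub ; WAW r2
t=3 i5+i6:mulh;blt ; dual
t=4 i7:beq ; no-port BR/MEM
t=5 i8:ld ; tail

ISSUED = 7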